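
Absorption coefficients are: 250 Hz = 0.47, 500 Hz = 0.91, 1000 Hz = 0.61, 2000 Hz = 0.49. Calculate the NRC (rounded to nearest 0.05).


Given values:
  a_250 = 0.47, a_500 = 0.91
  a_1000 = 0.61, a_2000 = 0.49
Formula: NRC = (a250 + a500 + a1000 + a2000) / 4
Sum = 0.47 + 0.91 + 0.61 + 0.49 = 2.48
NRC = 2.48 / 4 = 0.62
Rounded to nearest 0.05: 0.6

0.6


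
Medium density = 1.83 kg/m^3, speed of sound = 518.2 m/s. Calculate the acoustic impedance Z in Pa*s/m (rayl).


Given values:
  rho = 1.83 kg/m^3
  c = 518.2 m/s
Formula: Z = rho * c
Z = 1.83 * 518.2
Z = 948.31

948.31 rayl


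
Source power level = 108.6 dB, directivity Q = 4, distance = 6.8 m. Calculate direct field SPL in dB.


Given values:
  Lw = 108.6 dB, Q = 4, r = 6.8 m
Formula: SPL = Lw + 10 * log10(Q / (4 * pi * r^2))
Compute 4 * pi * r^2 = 4 * pi * 6.8^2 = 581.069
Compute Q / denom = 4 / 581.069 = 0.00688386
Compute 10 * log10(0.00688386) = -21.6217
SPL = 108.6 + (-21.6217) = 86.98

86.98 dB


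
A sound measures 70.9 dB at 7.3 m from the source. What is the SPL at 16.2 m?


Given values:
  SPL1 = 70.9 dB, r1 = 7.3 m, r2 = 16.2 m
Formula: SPL2 = SPL1 - 20 * log10(r2 / r1)
Compute ratio: r2 / r1 = 16.2 / 7.3 = 2.2192
Compute log10: log10(2.2192) = 0.346196
Compute drop: 20 * 0.346196 = 6.9239
SPL2 = 70.9 - 6.9239 = 63.98

63.98 dB


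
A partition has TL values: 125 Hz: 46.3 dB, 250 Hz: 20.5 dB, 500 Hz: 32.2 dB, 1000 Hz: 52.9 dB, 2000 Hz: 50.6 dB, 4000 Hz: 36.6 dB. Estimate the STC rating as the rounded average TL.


Given TL values at each frequency:
  125 Hz: 46.3 dB
  250 Hz: 20.5 dB
  500 Hz: 32.2 dB
  1000 Hz: 52.9 dB
  2000 Hz: 50.6 dB
  4000 Hz: 36.6 dB
Formula: STC ~ round(average of TL values)
Sum = 46.3 + 20.5 + 32.2 + 52.9 + 50.6 + 36.6 = 239.1
Average = 239.1 / 6 = 39.85
Rounded: 40

40


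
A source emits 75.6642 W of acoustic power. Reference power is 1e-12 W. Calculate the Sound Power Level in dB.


Given values:
  W = 75.6642 W
  W_ref = 1e-12 W
Formula: SWL = 10 * log10(W / W_ref)
Compute ratio: W / W_ref = 75664200000000
Compute log10: log10(75664200000000) = 13.87889
Multiply: SWL = 10 * 13.87889 = 138.79

138.79 dB


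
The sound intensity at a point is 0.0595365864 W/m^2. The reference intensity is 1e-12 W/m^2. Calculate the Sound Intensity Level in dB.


Given values:
  I = 0.0595365864 W/m^2
  I_ref = 1e-12 W/m^2
Formula: SIL = 10 * log10(I / I_ref)
Compute ratio: I / I_ref = 59536586400
Compute log10: log10(59536586400) = 10.774784
Multiply: SIL = 10 * 10.774784 = 107.75

107.75 dB


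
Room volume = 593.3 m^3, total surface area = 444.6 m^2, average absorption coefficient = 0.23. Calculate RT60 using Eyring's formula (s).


Given values:
  V = 593.3 m^3, S = 444.6 m^2, alpha = 0.23
Formula: RT60 = 0.161 * V / (-S * ln(1 - alpha))
Compute ln(1 - 0.23) = ln(0.77) = -0.261365
Denominator: -444.6 * -0.261365 = 116.2029
Numerator: 0.161 * 593.3 = 95.5213
RT60 = 95.5213 / 116.2029 = 0.822

0.822 s


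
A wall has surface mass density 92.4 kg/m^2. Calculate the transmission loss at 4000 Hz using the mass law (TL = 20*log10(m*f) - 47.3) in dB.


Given values:
  m = 92.4 kg/m^2, f = 4000 Hz
Formula: TL = 20 * log10(m * f) - 47.3
Compute m * f = 92.4 * 4000 = 369600.0
Compute log10(369600.0) = 5.567732
Compute 20 * 5.567732 = 111.3546
TL = 111.3546 - 47.3 = 64.05

64.05 dB


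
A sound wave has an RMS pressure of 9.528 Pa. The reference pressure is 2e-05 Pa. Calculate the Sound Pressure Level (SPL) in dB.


Given values:
  p = 9.528 Pa
  p_ref = 2e-05 Pa
Formula: SPL = 20 * log10(p / p_ref)
Compute ratio: p / p_ref = 9.528 / 2e-05 = 476400
Compute log10: log10(476400) = 5.677972
Multiply: SPL = 20 * 5.677972 = 113.56

113.56 dB


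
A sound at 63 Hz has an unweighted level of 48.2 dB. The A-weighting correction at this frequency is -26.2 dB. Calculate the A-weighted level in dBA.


Given values:
  SPL = 48.2 dB
  A-weighting at 63 Hz = -26.2 dB
Formula: L_A = SPL + A_weight
L_A = 48.2 + (-26.2)
L_A = 22.0

22.0 dBA


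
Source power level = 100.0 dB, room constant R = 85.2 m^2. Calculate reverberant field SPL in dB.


Given values:
  Lw = 100.0 dB, R = 85.2 m^2
Formula: SPL = Lw + 10 * log10(4 / R)
Compute 4 / R = 4 / 85.2 = 0.046948
Compute 10 * log10(0.046948) = -13.2838
SPL = 100.0 + (-13.2838) = 86.72

86.72 dB


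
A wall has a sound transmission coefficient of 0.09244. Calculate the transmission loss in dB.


Given values:
  tau = 0.09244
Formula: TL = 10 * log10(1 / tau)
Compute 1 / tau = 1 / 0.09244 = 10.8178
Compute log10(10.8178) = 1.034139
TL = 10 * 1.034139 = 10.34

10.34 dB


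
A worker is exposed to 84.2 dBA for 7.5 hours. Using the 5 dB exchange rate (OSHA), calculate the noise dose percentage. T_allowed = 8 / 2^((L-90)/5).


Given values:
  L = 84.2 dBA, T = 7.5 hours
Formula: T_allowed = 8 / 2^((L - 90) / 5)
Compute exponent: (84.2 - 90) / 5 = -1.16
Compute 2^(-1.16) = 0.447513
T_allowed = 8 / 0.447513 = 17.876576 hours
Dose = (T / T_allowed) * 100
Dose = (7.5 / 17.876576) * 100 = 41.95

41.95 %


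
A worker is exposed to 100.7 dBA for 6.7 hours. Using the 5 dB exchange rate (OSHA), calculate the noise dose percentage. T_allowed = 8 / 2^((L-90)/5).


Given values:
  L = 100.7 dBA, T = 6.7 hours
Formula: T_allowed = 8 / 2^((L - 90) / 5)
Compute exponent: (100.7 - 90) / 5 = 2.14
Compute 2^(2.14) = 4.40762
T_allowed = 8 / 4.40762 = 1.815039 hours
Dose = (T / T_allowed) * 100
Dose = (6.7 / 1.815039) * 100 = 369.14

369.14 %


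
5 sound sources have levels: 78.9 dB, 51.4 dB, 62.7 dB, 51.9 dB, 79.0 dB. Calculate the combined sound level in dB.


Formula: L_total = 10 * log10( sum(10^(Li/10)) )
  Source 1: 10^(78.9/10) = 77624711.6629
  Source 2: 10^(51.4/10) = 138038.4265
  Source 3: 10^(62.7/10) = 1862087.1367
  Source 4: 10^(51.9/10) = 154881.6619
  Source 5: 10^(79.0/10) = 79432823.4724
Sum of linear values = 159212542.3604
L_total = 10 * log10(159212542.3604) = 82.02

82.02 dB


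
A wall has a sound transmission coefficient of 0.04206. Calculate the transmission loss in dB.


Given values:
  tau = 0.04206
Formula: TL = 10 * log10(1 / tau)
Compute 1 / tau = 1 / 0.04206 = 23.7756
Compute log10(23.7756) = 1.376131
TL = 10 * 1.376131 = 13.76

13.76 dB


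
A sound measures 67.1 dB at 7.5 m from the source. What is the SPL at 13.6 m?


Given values:
  SPL1 = 67.1 dB, r1 = 7.5 m, r2 = 13.6 m
Formula: SPL2 = SPL1 - 20 * log10(r2 / r1)
Compute ratio: r2 / r1 = 13.6 / 7.5 = 1.8133
Compute log10: log10(1.8133) = 0.25847
Compute drop: 20 * 0.25847 = 5.1694
SPL2 = 67.1 - 5.1694 = 61.93

61.93 dB


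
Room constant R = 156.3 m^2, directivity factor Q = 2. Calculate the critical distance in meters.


Given values:
  R = 156.3 m^2, Q = 2
Formula: d_c = 0.141 * sqrt(Q * R)
Compute Q * R = 2 * 156.3 = 312.6
Compute sqrt(312.6) = 17.6805
d_c = 0.141 * 17.6805 = 2.493

2.493 m


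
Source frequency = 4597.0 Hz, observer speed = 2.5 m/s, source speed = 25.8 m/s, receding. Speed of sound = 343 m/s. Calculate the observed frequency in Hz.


Given values:
  f_s = 4597.0 Hz, v_o = 2.5 m/s, v_s = 25.8 m/s
  Direction: receding
Formula: f_o = f_s * (c - v_o) / (c + v_s)
Numerator: c - v_o = 343 - 2.5 = 340.5
Denominator: c + v_s = 343 + 25.8 = 368.8
f_o = 4597.0 * 340.5 / 368.8 = 4244.25

4244.25 Hz


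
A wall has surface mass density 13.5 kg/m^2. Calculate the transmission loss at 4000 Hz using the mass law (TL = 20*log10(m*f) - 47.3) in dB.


Given values:
  m = 13.5 kg/m^2, f = 4000 Hz
Formula: TL = 20 * log10(m * f) - 47.3
Compute m * f = 13.5 * 4000 = 54000.0
Compute log10(54000.0) = 4.732394
Compute 20 * 4.732394 = 94.6479
TL = 94.6479 - 47.3 = 47.35

47.35 dB


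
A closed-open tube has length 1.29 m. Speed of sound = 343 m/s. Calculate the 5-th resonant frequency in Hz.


Given values:
  Tube type: closed-open, L = 1.29 m, c = 343 m/s, n = 5
Formula: f_n = (2n - 1) * c / (4 * L)
Compute 2n - 1 = 2*5 - 1 = 9
Compute 4 * L = 4 * 1.29 = 5.16
f = 9 * 343 / 5.16
f = 598.26

598.26 Hz


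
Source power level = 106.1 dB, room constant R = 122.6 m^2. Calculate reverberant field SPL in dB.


Given values:
  Lw = 106.1 dB, R = 122.6 m^2
Formula: SPL = Lw + 10 * log10(4 / R)
Compute 4 / R = 4 / 122.6 = 0.032626
Compute 10 * log10(0.032626) = -14.8644
SPL = 106.1 + (-14.8644) = 91.24

91.24 dB


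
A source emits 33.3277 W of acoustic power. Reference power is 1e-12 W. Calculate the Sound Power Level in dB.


Given values:
  W = 33.3277 W
  W_ref = 1e-12 W
Formula: SWL = 10 * log10(W / W_ref)
Compute ratio: W / W_ref = 33327700000000
Compute log10: log10(33327700000000) = 13.522805
Multiply: SWL = 10 * 13.522805 = 135.23

135.23 dB


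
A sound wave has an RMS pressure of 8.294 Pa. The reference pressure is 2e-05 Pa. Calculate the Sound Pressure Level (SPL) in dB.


Given values:
  p = 8.294 Pa
  p_ref = 2e-05 Pa
Formula: SPL = 20 * log10(p / p_ref)
Compute ratio: p / p_ref = 8.294 / 2e-05 = 414700
Compute log10: log10(414700) = 5.617734
Multiply: SPL = 20 * 5.617734 = 112.35

112.35 dB


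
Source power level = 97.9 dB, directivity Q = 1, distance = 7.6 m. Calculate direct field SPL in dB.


Given values:
  Lw = 97.9 dB, Q = 1, r = 7.6 m
Formula: SPL = Lw + 10 * log10(Q / (4 * pi * r^2))
Compute 4 * pi * r^2 = 4 * pi * 7.6^2 = 725.8336
Compute Q / denom = 1 / 725.8336 = 0.00137773
Compute 10 * log10(0.00137773) = -28.6084
SPL = 97.9 + (-28.6084) = 69.29

69.29 dB


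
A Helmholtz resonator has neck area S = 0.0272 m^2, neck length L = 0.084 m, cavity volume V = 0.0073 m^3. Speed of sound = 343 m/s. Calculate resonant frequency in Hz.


Given values:
  S = 0.0272 m^2, L = 0.084 m, V = 0.0073 m^3, c = 343 m/s
Formula: f = (c / (2*pi)) * sqrt(S / (V * L))
Compute V * L = 0.0073 * 0.084 = 0.0006132
Compute S / (V * L) = 0.0272 / 0.0006132 = 44.3575
Compute sqrt(44.3575) = 6.660143
Compute c / (2*pi) = 343 / 6.283185 = 54.590148
f = 54.590148 * 6.660143 = 363.58

363.58 Hz


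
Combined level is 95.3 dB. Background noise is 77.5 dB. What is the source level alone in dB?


Given values:
  L_total = 95.3 dB, L_bg = 77.5 dB
Formula: L_source = 10 * log10(10^(L_total/10) - 10^(L_bg/10))
Convert to linear:
  10^(95.3/10) = 3388441561.392
  10^(77.5/10) = 56234132.519
Difference: 3388441561.392 - 56234132.519 = 3332207428.873
L_source = 10 * log10(3332207428.873) = 95.23

95.23 dB


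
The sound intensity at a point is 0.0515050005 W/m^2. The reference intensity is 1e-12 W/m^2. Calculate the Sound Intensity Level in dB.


Given values:
  I = 0.0515050005 W/m^2
  I_ref = 1e-12 W/m^2
Formula: SIL = 10 * log10(I / I_ref)
Compute ratio: I / I_ref = 51505000500
Compute log10: log10(51505000500) = 10.711849
Multiply: SIL = 10 * 10.711849 = 107.12

107.12 dB


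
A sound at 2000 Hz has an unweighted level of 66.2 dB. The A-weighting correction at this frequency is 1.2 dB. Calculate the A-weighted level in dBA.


Given values:
  SPL = 66.2 dB
  A-weighting at 2000 Hz = 1.2 dB
Formula: L_A = SPL + A_weight
L_A = 66.2 + (1.2)
L_A = 67.4

67.4 dBA


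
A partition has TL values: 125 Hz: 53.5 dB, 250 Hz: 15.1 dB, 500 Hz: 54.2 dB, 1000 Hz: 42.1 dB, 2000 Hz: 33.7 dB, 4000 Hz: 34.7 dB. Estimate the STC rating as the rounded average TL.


Given TL values at each frequency:
  125 Hz: 53.5 dB
  250 Hz: 15.1 dB
  500 Hz: 54.2 dB
  1000 Hz: 42.1 dB
  2000 Hz: 33.7 dB
  4000 Hz: 34.7 dB
Formula: STC ~ round(average of TL values)
Sum = 53.5 + 15.1 + 54.2 + 42.1 + 33.7 + 34.7 = 233.3
Average = 233.3 / 6 = 38.88
Rounded: 39

39


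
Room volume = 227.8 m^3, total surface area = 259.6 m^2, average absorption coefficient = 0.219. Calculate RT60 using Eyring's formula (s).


Given values:
  V = 227.8 m^3, S = 259.6 m^2, alpha = 0.219
Formula: RT60 = 0.161 * V / (-S * ln(1 - alpha))
Compute ln(1 - 0.219) = ln(0.781) = -0.24718
Denominator: -259.6 * -0.24718 = 64.1679
Numerator: 0.161 * 227.8 = 36.6758
RT60 = 36.6758 / 64.1679 = 0.572

0.572 s


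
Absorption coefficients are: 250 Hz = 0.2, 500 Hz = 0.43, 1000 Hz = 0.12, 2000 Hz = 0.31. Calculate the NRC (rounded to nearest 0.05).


Given values:
  a_250 = 0.2, a_500 = 0.43
  a_1000 = 0.12, a_2000 = 0.31
Formula: NRC = (a250 + a500 + a1000 + a2000) / 4
Sum = 0.2 + 0.43 + 0.12 + 0.31 = 1.06
NRC = 1.06 / 4 = 0.265
Rounded to nearest 0.05: 0.25

0.25


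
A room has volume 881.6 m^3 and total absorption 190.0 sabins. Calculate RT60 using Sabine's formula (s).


Given values:
  V = 881.6 m^3
  A = 190.0 sabins
Formula: RT60 = 0.161 * V / A
Numerator: 0.161 * 881.6 = 141.9376
RT60 = 141.9376 / 190.0 = 0.747

0.747 s


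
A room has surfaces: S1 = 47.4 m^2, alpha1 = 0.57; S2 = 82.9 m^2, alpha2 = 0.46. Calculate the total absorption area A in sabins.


Given surfaces:
  Surface 1: 47.4 * 0.57 = 27.018
  Surface 2: 82.9 * 0.46 = 38.134
Formula: A = sum(Si * alpha_i)
A = 27.018 + 38.134
A = 65.15

65.15 sabins


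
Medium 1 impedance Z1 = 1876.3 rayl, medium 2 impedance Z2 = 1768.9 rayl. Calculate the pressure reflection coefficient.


Given values:
  Z1 = 1876.3 rayl, Z2 = 1768.9 rayl
Formula: R = (Z2 - Z1) / (Z2 + Z1)
Numerator: Z2 - Z1 = 1768.9 - 1876.3 = -107.4
Denominator: Z2 + Z1 = 1768.9 + 1876.3 = 3645.2
R = -107.4 / 3645.2 = -0.0295

-0.0295


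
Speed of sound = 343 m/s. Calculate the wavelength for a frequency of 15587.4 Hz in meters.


Given values:
  c = 343 m/s, f = 15587.4 Hz
Formula: lambda = c / f
lambda = 343 / 15587.4
lambda = 0.022

0.022 m


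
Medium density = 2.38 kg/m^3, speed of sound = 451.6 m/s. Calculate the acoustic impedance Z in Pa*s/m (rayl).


Given values:
  rho = 2.38 kg/m^3
  c = 451.6 m/s
Formula: Z = rho * c
Z = 2.38 * 451.6
Z = 1074.81

1074.81 rayl


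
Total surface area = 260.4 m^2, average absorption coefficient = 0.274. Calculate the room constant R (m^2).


Given values:
  S = 260.4 m^2, alpha = 0.274
Formula: R = S * alpha / (1 - alpha)
Numerator: 260.4 * 0.274 = 71.3496
Denominator: 1 - 0.274 = 0.726
R = 71.3496 / 0.726 = 98.28

98.28 m^2


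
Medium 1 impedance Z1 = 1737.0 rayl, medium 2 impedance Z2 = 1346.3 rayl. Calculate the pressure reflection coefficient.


Given values:
  Z1 = 1737.0 rayl, Z2 = 1346.3 rayl
Formula: R = (Z2 - Z1) / (Z2 + Z1)
Numerator: Z2 - Z1 = 1346.3 - 1737.0 = -390.7
Denominator: Z2 + Z1 = 1346.3 + 1737.0 = 3083.3
R = -390.7 / 3083.3 = -0.1267

-0.1267


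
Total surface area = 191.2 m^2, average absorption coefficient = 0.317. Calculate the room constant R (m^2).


Given values:
  S = 191.2 m^2, alpha = 0.317
Formula: R = S * alpha / (1 - alpha)
Numerator: 191.2 * 0.317 = 60.6104
Denominator: 1 - 0.317 = 0.683
R = 60.6104 / 0.683 = 88.74

88.74 m^2


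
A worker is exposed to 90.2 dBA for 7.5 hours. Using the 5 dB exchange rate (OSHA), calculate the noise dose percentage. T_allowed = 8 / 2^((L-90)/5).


Given values:
  L = 90.2 dBA, T = 7.5 hours
Formula: T_allowed = 8 / 2^((L - 90) / 5)
Compute exponent: (90.2 - 90) / 5 = 0.04
Compute 2^(0.04) = 1.028114
T_allowed = 8 / 1.028114 = 7.781238 hours
Dose = (T / T_allowed) * 100
Dose = (7.5 / 7.781238) * 100 = 96.39

96.39 %


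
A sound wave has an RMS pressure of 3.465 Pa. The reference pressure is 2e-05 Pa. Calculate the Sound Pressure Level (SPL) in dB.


Given values:
  p = 3.465 Pa
  p_ref = 2e-05 Pa
Formula: SPL = 20 * log10(p / p_ref)
Compute ratio: p / p_ref = 3.465 / 2e-05 = 173250
Compute log10: log10(173250) = 5.238673
Multiply: SPL = 20 * 5.238673 = 104.77

104.77 dB


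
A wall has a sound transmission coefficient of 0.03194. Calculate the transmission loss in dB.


Given values:
  tau = 0.03194
Formula: TL = 10 * log10(1 / tau)
Compute 1 / tau = 1 / 0.03194 = 31.3087
Compute log10(31.3087) = 1.495665
TL = 10 * 1.495665 = 14.96

14.96 dB


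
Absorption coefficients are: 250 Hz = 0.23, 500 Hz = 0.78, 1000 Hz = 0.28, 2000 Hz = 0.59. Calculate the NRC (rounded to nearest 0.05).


Given values:
  a_250 = 0.23, a_500 = 0.78
  a_1000 = 0.28, a_2000 = 0.59
Formula: NRC = (a250 + a500 + a1000 + a2000) / 4
Sum = 0.23 + 0.78 + 0.28 + 0.59 = 1.88
NRC = 1.88 / 4 = 0.47
Rounded to nearest 0.05: 0.45

0.45


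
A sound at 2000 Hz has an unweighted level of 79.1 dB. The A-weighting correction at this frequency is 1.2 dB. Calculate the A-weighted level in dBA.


Given values:
  SPL = 79.1 dB
  A-weighting at 2000 Hz = 1.2 dB
Formula: L_A = SPL + A_weight
L_A = 79.1 + (1.2)
L_A = 80.3

80.3 dBA


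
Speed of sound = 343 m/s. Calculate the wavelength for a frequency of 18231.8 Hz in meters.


Given values:
  c = 343 m/s, f = 18231.8 Hz
Formula: lambda = c / f
lambda = 343 / 18231.8
lambda = 0.0188

0.0188 m


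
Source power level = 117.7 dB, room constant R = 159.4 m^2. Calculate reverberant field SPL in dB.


Given values:
  Lw = 117.7 dB, R = 159.4 m^2
Formula: SPL = Lw + 10 * log10(4 / R)
Compute 4 / R = 4 / 159.4 = 0.025094
Compute 10 * log10(0.025094) = -16.0043
SPL = 117.7 + (-16.0043) = 101.7

101.7 dB


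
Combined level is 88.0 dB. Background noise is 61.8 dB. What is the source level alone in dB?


Given values:
  L_total = 88.0 dB, L_bg = 61.8 dB
Formula: L_source = 10 * log10(10^(L_total/10) - 10^(L_bg/10))
Convert to linear:
  10^(88.0/10) = 630957344.4802
  10^(61.8/10) = 1513561.2484
Difference: 630957344.4802 - 1513561.2484 = 629443783.2318
L_source = 10 * log10(629443783.2318) = 87.99

87.99 dB


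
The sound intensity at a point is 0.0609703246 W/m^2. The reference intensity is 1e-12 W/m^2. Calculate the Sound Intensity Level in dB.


Given values:
  I = 0.0609703246 W/m^2
  I_ref = 1e-12 W/m^2
Formula: SIL = 10 * log10(I / I_ref)
Compute ratio: I / I_ref = 60970324600
Compute log10: log10(60970324600) = 10.785119
Multiply: SIL = 10 * 10.785119 = 107.85

107.85 dB


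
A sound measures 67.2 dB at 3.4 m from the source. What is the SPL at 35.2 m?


Given values:
  SPL1 = 67.2 dB, r1 = 3.4 m, r2 = 35.2 m
Formula: SPL2 = SPL1 - 20 * log10(r2 / r1)
Compute ratio: r2 / r1 = 35.2 / 3.4 = 10.3529
Compute log10: log10(10.3529) = 1.015062
Compute drop: 20 * 1.015062 = 20.3012
SPL2 = 67.2 - 20.3012 = 46.9

46.9 dB


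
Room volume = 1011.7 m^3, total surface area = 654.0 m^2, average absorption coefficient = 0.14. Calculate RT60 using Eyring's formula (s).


Given values:
  V = 1011.7 m^3, S = 654.0 m^2, alpha = 0.14
Formula: RT60 = 0.161 * V / (-S * ln(1 - alpha))
Compute ln(1 - 0.14) = ln(0.86) = -0.150823
Denominator: -654.0 * -0.150823 = 98.6382
Numerator: 0.161 * 1011.7 = 162.8837
RT60 = 162.8837 / 98.6382 = 1.651

1.651 s


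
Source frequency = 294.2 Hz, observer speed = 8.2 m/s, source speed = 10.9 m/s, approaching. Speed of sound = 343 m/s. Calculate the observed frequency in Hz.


Given values:
  f_s = 294.2 Hz, v_o = 8.2 m/s, v_s = 10.9 m/s
  Direction: approaching
Formula: f_o = f_s * (c + v_o) / (c - v_s)
Numerator: c + v_o = 343 + 8.2 = 351.2
Denominator: c - v_s = 343 - 10.9 = 332.1
f_o = 294.2 * 351.2 / 332.1 = 311.12

311.12 Hz


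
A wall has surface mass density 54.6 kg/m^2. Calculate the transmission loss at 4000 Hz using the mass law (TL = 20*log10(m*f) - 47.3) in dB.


Given values:
  m = 54.6 kg/m^2, f = 4000 Hz
Formula: TL = 20 * log10(m * f) - 47.3
Compute m * f = 54.6 * 4000 = 218400.0
Compute log10(218400.0) = 5.339253
Compute 20 * 5.339253 = 106.7851
TL = 106.7851 - 47.3 = 59.49

59.49 dB


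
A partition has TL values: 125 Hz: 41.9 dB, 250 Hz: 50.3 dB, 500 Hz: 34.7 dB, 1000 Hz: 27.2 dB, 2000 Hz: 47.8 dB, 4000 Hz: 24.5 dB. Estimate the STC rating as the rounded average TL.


Given TL values at each frequency:
  125 Hz: 41.9 dB
  250 Hz: 50.3 dB
  500 Hz: 34.7 dB
  1000 Hz: 27.2 dB
  2000 Hz: 47.8 dB
  4000 Hz: 24.5 dB
Formula: STC ~ round(average of TL values)
Sum = 41.9 + 50.3 + 34.7 + 27.2 + 47.8 + 24.5 = 226.4
Average = 226.4 / 6 = 37.73
Rounded: 38

38


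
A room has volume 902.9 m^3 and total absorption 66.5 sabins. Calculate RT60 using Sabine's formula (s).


Given values:
  V = 902.9 m^3
  A = 66.5 sabins
Formula: RT60 = 0.161 * V / A
Numerator: 0.161 * 902.9 = 145.3669
RT60 = 145.3669 / 66.5 = 2.186

2.186 s


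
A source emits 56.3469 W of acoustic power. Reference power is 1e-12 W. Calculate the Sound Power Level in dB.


Given values:
  W = 56.3469 W
  W_ref = 1e-12 W
Formula: SWL = 10 * log10(W / W_ref)
Compute ratio: W / W_ref = 56346900000000
Compute log10: log10(56346900000000) = 13.75087
Multiply: SWL = 10 * 13.75087 = 137.51

137.51 dB


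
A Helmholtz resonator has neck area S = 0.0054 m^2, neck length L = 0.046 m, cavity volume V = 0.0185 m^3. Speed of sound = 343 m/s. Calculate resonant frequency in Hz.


Given values:
  S = 0.0054 m^2, L = 0.046 m, V = 0.0185 m^3, c = 343 m/s
Formula: f = (c / (2*pi)) * sqrt(S / (V * L))
Compute V * L = 0.0185 * 0.046 = 0.000851
Compute S / (V * L) = 0.0054 / 0.000851 = 6.3455
Compute sqrt(6.3455) = 2.519028
Compute c / (2*pi) = 343 / 6.283185 = 54.590148
f = 54.590148 * 2.519028 = 137.51

137.51 Hz


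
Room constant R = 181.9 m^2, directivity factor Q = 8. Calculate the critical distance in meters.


Given values:
  R = 181.9 m^2, Q = 8
Formula: d_c = 0.141 * sqrt(Q * R)
Compute Q * R = 8 * 181.9 = 1455.2
Compute sqrt(1455.2) = 38.1471
d_c = 0.141 * 38.1471 = 5.379

5.379 m


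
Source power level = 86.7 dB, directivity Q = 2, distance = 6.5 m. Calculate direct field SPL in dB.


Given values:
  Lw = 86.7 dB, Q = 2, r = 6.5 m
Formula: SPL = Lw + 10 * log10(Q / (4 * pi * r^2))
Compute 4 * pi * r^2 = 4 * pi * 6.5^2 = 530.9292
Compute Q / denom = 2 / 530.9292 = 0.00376698
Compute 10 * log10(0.00376698) = -24.2401
SPL = 86.7 + (-24.2401) = 62.46

62.46 dB


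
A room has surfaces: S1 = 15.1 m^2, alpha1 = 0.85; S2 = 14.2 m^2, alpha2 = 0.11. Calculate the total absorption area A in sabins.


Given surfaces:
  Surface 1: 15.1 * 0.85 = 12.835
  Surface 2: 14.2 * 0.11 = 1.562
Formula: A = sum(Si * alpha_i)
A = 12.835 + 1.562
A = 14.4

14.4 sabins


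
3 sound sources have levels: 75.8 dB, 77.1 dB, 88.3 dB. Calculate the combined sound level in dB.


Formula: L_total = 10 * log10( sum(10^(Li/10)) )
  Source 1: 10^(75.8/10) = 38018939.6321
  Source 2: 10^(77.1/10) = 51286138.3991
  Source 3: 10^(88.3/10) = 676082975.392
Sum of linear values = 765388053.4232
L_total = 10 * log10(765388053.4232) = 88.84

88.84 dB


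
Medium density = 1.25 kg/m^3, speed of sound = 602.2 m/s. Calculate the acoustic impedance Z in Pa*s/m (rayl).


Given values:
  rho = 1.25 kg/m^3
  c = 602.2 m/s
Formula: Z = rho * c
Z = 1.25 * 602.2
Z = 752.75

752.75 rayl


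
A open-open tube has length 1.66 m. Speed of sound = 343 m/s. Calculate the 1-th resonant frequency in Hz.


Given values:
  Tube type: open-open, L = 1.66 m, c = 343 m/s, n = 1
Formula: f_n = n * c / (2 * L)
Compute 2 * L = 2 * 1.66 = 3.32
f = 1 * 343 / 3.32
f = 103.31

103.31 Hz


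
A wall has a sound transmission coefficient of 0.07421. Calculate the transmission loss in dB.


Given values:
  tau = 0.07421
Formula: TL = 10 * log10(1 / tau)
Compute 1 / tau = 1 / 0.07421 = 13.4753
Compute log10(13.4753) = 1.129538
TL = 10 * 1.129538 = 11.3

11.3 dB


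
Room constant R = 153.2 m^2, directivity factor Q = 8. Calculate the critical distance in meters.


Given values:
  R = 153.2 m^2, Q = 8
Formula: d_c = 0.141 * sqrt(Q * R)
Compute Q * R = 8 * 153.2 = 1225.6
Compute sqrt(1225.6) = 35.0086
d_c = 0.141 * 35.0086 = 4.936

4.936 m


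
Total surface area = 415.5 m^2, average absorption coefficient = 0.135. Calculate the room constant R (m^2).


Given values:
  S = 415.5 m^2, alpha = 0.135
Formula: R = S * alpha / (1 - alpha)
Numerator: 415.5 * 0.135 = 56.0925
Denominator: 1 - 0.135 = 0.865
R = 56.0925 / 0.865 = 64.85

64.85 m^2


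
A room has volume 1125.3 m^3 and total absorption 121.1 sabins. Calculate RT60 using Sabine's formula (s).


Given values:
  V = 1125.3 m^3
  A = 121.1 sabins
Formula: RT60 = 0.161 * V / A
Numerator: 0.161 * 1125.3 = 181.1733
RT60 = 181.1733 / 121.1 = 1.496

1.496 s


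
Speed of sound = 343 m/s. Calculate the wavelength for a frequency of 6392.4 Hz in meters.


Given values:
  c = 343 m/s, f = 6392.4 Hz
Formula: lambda = c / f
lambda = 343 / 6392.4
lambda = 0.0537

0.0537 m


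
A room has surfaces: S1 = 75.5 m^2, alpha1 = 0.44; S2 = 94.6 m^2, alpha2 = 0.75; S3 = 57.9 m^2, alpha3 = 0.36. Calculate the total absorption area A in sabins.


Given surfaces:
  Surface 1: 75.5 * 0.44 = 33.22
  Surface 2: 94.6 * 0.75 = 70.95
  Surface 3: 57.9 * 0.36 = 20.844
Formula: A = sum(Si * alpha_i)
A = 33.22 + 70.95 + 20.844
A = 125.01

125.01 sabins


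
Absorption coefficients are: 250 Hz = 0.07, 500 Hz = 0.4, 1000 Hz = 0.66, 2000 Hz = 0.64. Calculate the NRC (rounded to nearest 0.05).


Given values:
  a_250 = 0.07, a_500 = 0.4
  a_1000 = 0.66, a_2000 = 0.64
Formula: NRC = (a250 + a500 + a1000 + a2000) / 4
Sum = 0.07 + 0.4 + 0.66 + 0.64 = 1.77
NRC = 1.77 / 4 = 0.4425
Rounded to nearest 0.05: 0.45

0.45


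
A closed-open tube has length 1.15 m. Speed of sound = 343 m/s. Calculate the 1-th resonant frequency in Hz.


Given values:
  Tube type: closed-open, L = 1.15 m, c = 343 m/s, n = 1
Formula: f_n = (2n - 1) * c / (4 * L)
Compute 2n - 1 = 2*1 - 1 = 1
Compute 4 * L = 4 * 1.15 = 4.6
f = 1 * 343 / 4.6
f = 74.57

74.57 Hz


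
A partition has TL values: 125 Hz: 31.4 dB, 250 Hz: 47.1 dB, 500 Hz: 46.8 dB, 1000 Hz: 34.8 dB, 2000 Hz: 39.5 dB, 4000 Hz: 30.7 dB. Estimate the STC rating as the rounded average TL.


Given TL values at each frequency:
  125 Hz: 31.4 dB
  250 Hz: 47.1 dB
  500 Hz: 46.8 dB
  1000 Hz: 34.8 dB
  2000 Hz: 39.5 dB
  4000 Hz: 30.7 dB
Formula: STC ~ round(average of TL values)
Sum = 31.4 + 47.1 + 46.8 + 34.8 + 39.5 + 30.7 = 230.3
Average = 230.3 / 6 = 38.38
Rounded: 38

38


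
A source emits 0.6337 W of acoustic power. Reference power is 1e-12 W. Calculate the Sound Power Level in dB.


Given values:
  W = 0.6337 W
  W_ref = 1e-12 W
Formula: SWL = 10 * log10(W / W_ref)
Compute ratio: W / W_ref = 633700000000
Compute log10: log10(633700000000) = 11.801884
Multiply: SWL = 10 * 11.801884 = 118.02

118.02 dB


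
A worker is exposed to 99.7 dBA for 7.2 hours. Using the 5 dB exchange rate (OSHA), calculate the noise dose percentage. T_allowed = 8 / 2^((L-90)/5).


Given values:
  L = 99.7 dBA, T = 7.2 hours
Formula: T_allowed = 8 / 2^((L - 90) / 5)
Compute exponent: (99.7 - 90) / 5 = 1.94
Compute 2^(1.94) = 3.837056
T_allowed = 8 / 3.837056 = 2.084932 hours
Dose = (T / T_allowed) * 100
Dose = (7.2 / 2.084932) * 100 = 345.34

345.34 %


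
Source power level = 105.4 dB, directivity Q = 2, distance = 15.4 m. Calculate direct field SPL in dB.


Given values:
  Lw = 105.4 dB, Q = 2, r = 15.4 m
Formula: SPL = Lw + 10 * log10(Q / (4 * pi * r^2))
Compute 4 * pi * r^2 = 4 * pi * 15.4^2 = 2980.2405
Compute Q / denom = 2 / 2980.2405 = 0.00067109
Compute 10 * log10(0.00067109) = -31.7322
SPL = 105.4 + (-31.7322) = 73.67

73.67 dB


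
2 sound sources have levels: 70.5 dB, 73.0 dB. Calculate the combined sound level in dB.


Formula: L_total = 10 * log10( sum(10^(Li/10)) )
  Source 1: 10^(70.5/10) = 11220184.543
  Source 2: 10^(73.0/10) = 19952623.1497
Sum of linear values = 31172807.6927
L_total = 10 * log10(31172807.6927) = 74.94

74.94 dB


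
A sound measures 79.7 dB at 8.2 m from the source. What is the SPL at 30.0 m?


Given values:
  SPL1 = 79.7 dB, r1 = 8.2 m, r2 = 30.0 m
Formula: SPL2 = SPL1 - 20 * log10(r2 / r1)
Compute ratio: r2 / r1 = 30.0 / 8.2 = 3.6585
Compute log10: log10(3.6585) = 0.563303
Compute drop: 20 * 0.563303 = 11.2661
SPL2 = 79.7 - 11.2661 = 68.43

68.43 dB


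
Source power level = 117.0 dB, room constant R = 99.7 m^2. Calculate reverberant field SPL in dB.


Given values:
  Lw = 117.0 dB, R = 99.7 m^2
Formula: SPL = Lw + 10 * log10(4 / R)
Compute 4 / R = 4 / 99.7 = 0.04012
Compute 10 * log10(0.04012) = -13.9664
SPL = 117.0 + (-13.9664) = 103.03

103.03 dB


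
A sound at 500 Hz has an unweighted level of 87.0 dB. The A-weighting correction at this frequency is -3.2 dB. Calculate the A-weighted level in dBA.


Given values:
  SPL = 87.0 dB
  A-weighting at 500 Hz = -3.2 dB
Formula: L_A = SPL + A_weight
L_A = 87.0 + (-3.2)
L_A = 83.8

83.8 dBA


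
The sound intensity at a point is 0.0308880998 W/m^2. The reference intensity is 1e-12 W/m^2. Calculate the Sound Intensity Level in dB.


Given values:
  I = 0.0308880998 W/m^2
  I_ref = 1e-12 W/m^2
Formula: SIL = 10 * log10(I / I_ref)
Compute ratio: I / I_ref = 30888099800
Compute log10: log10(30888099800) = 10.489791
Multiply: SIL = 10 * 10.489791 = 104.9

104.9 dB


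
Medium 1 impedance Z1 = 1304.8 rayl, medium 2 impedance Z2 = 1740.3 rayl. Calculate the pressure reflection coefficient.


Given values:
  Z1 = 1304.8 rayl, Z2 = 1740.3 rayl
Formula: R = (Z2 - Z1) / (Z2 + Z1)
Numerator: Z2 - Z1 = 1740.3 - 1304.8 = 435.5
Denominator: Z2 + Z1 = 1740.3 + 1304.8 = 3045.1
R = 435.5 / 3045.1 = 0.143

0.143


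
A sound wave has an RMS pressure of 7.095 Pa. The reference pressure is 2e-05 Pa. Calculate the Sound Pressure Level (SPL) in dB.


Given values:
  p = 7.095 Pa
  p_ref = 2e-05 Pa
Formula: SPL = 20 * log10(p / p_ref)
Compute ratio: p / p_ref = 7.095 / 2e-05 = 354750
Compute log10: log10(354750) = 5.549922
Multiply: SPL = 20 * 5.549922 = 111.0

111.0 dB


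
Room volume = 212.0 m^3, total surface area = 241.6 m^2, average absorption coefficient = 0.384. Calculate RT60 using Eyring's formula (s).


Given values:
  V = 212.0 m^3, S = 241.6 m^2, alpha = 0.384
Formula: RT60 = 0.161 * V / (-S * ln(1 - alpha))
Compute ln(1 - 0.384) = ln(0.616) = -0.484508
Denominator: -241.6 * -0.484508 = 117.0571
Numerator: 0.161 * 212.0 = 34.132
RT60 = 34.132 / 117.0571 = 0.292

0.292 s


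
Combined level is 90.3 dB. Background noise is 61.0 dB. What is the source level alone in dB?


Given values:
  L_total = 90.3 dB, L_bg = 61.0 dB
Formula: L_source = 10 * log10(10^(L_total/10) - 10^(L_bg/10))
Convert to linear:
  10^(90.3/10) = 1071519305.2376
  10^(61.0/10) = 1258925.4118
Difference: 1071519305.2376 - 1258925.4118 = 1070260379.8258
L_source = 10 * log10(1070260379.8258) = 90.29

90.29 dB


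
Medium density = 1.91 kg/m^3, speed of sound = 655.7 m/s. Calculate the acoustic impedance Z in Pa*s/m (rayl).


Given values:
  rho = 1.91 kg/m^3
  c = 655.7 m/s
Formula: Z = rho * c
Z = 1.91 * 655.7
Z = 1252.39

1252.39 rayl


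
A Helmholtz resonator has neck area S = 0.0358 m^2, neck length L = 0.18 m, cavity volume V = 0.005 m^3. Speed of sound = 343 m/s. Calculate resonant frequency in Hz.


Given values:
  S = 0.0358 m^2, L = 0.18 m, V = 0.005 m^3, c = 343 m/s
Formula: f = (c / (2*pi)) * sqrt(S / (V * L))
Compute V * L = 0.005 * 0.18 = 0.0009
Compute S / (V * L) = 0.0358 / 0.0009 = 39.7778
Compute sqrt(39.7778) = 6.306964
Compute c / (2*pi) = 343 / 6.283185 = 54.590148
f = 54.590148 * 6.306964 = 344.3

344.3 Hz


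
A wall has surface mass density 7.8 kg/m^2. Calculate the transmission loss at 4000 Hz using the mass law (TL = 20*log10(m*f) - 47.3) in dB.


Given values:
  m = 7.8 kg/m^2, f = 4000 Hz
Formula: TL = 20 * log10(m * f) - 47.3
Compute m * f = 7.8 * 4000 = 31200.0
Compute log10(31200.0) = 4.494155
Compute 20 * 4.494155 = 89.8831
TL = 89.8831 - 47.3 = 42.58

42.58 dB


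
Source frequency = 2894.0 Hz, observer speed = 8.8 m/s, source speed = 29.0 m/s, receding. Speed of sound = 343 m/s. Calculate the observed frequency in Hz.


Given values:
  f_s = 2894.0 Hz, v_o = 8.8 m/s, v_s = 29.0 m/s
  Direction: receding
Formula: f_o = f_s * (c - v_o) / (c + v_s)
Numerator: c - v_o = 343 - 8.8 = 334.2
Denominator: c + v_s = 343 + 29.0 = 372.0
f_o = 2894.0 * 334.2 / 372.0 = 2599.93

2599.93 Hz


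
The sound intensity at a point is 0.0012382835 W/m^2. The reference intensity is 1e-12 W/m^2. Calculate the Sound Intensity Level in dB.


Given values:
  I = 0.0012382835 W/m^2
  I_ref = 1e-12 W/m^2
Formula: SIL = 10 * log10(I / I_ref)
Compute ratio: I / I_ref = 1238283500
Compute log10: log10(1238283500) = 9.09282
Multiply: SIL = 10 * 9.09282 = 90.93

90.93 dB


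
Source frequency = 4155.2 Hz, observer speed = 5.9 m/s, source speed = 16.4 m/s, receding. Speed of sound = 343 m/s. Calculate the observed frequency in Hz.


Given values:
  f_s = 4155.2 Hz, v_o = 5.9 m/s, v_s = 16.4 m/s
  Direction: receding
Formula: f_o = f_s * (c - v_o) / (c + v_s)
Numerator: c - v_o = 343 - 5.9 = 337.1
Denominator: c + v_s = 343 + 16.4 = 359.4
f_o = 4155.2 * 337.1 / 359.4 = 3897.38

3897.38 Hz


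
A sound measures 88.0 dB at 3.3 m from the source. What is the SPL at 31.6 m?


Given values:
  SPL1 = 88.0 dB, r1 = 3.3 m, r2 = 31.6 m
Formula: SPL2 = SPL1 - 20 * log10(r2 / r1)
Compute ratio: r2 / r1 = 31.6 / 3.3 = 9.5758
Compute log10: log10(9.5758) = 0.981175
Compute drop: 20 * 0.981175 = 19.6235
SPL2 = 88.0 - 19.6235 = 68.38

68.38 dB


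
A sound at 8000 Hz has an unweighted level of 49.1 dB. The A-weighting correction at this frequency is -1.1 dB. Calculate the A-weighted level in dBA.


Given values:
  SPL = 49.1 dB
  A-weighting at 8000 Hz = -1.1 dB
Formula: L_A = SPL + A_weight
L_A = 49.1 + (-1.1)
L_A = 48.0

48.0 dBA


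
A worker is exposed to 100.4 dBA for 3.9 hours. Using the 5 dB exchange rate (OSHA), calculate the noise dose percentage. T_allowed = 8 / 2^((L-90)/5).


Given values:
  L = 100.4 dBA, T = 3.9 hours
Formula: T_allowed = 8 / 2^((L - 90) / 5)
Compute exponent: (100.4 - 90) / 5 = 2.08
Compute 2^(2.08) = 4.228072
T_allowed = 8 / 4.228072 = 1.892115 hours
Dose = (T / T_allowed) * 100
Dose = (3.9 / 1.892115) * 100 = 206.12

206.12 %


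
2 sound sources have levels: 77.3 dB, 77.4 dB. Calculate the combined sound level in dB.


Formula: L_total = 10 * log10( sum(10^(Li/10)) )
  Source 1: 10^(77.3/10) = 53703179.637
  Source 2: 10^(77.4/10) = 54954087.3858
Sum of linear values = 108657267.0228
L_total = 10 * log10(108657267.0228) = 80.36

80.36 dB


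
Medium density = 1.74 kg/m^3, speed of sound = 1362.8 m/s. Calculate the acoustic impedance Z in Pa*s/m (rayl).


Given values:
  rho = 1.74 kg/m^3
  c = 1362.8 m/s
Formula: Z = rho * c
Z = 1.74 * 1362.8
Z = 2371.27

2371.27 rayl


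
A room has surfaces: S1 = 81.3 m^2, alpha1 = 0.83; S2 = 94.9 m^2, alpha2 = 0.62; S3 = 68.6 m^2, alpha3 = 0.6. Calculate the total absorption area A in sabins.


Given surfaces:
  Surface 1: 81.3 * 0.83 = 67.479
  Surface 2: 94.9 * 0.62 = 58.838
  Surface 3: 68.6 * 0.6 = 41.16
Formula: A = sum(Si * alpha_i)
A = 67.479 + 58.838 + 41.16
A = 167.48

167.48 sabins


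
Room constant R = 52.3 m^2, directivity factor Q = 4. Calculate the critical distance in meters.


Given values:
  R = 52.3 m^2, Q = 4
Formula: d_c = 0.141 * sqrt(Q * R)
Compute Q * R = 4 * 52.3 = 209.2
Compute sqrt(209.2) = 14.4637
d_c = 0.141 * 14.4637 = 2.039

2.039 m


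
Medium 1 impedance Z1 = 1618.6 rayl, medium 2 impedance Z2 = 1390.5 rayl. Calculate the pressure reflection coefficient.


Given values:
  Z1 = 1618.6 rayl, Z2 = 1390.5 rayl
Formula: R = (Z2 - Z1) / (Z2 + Z1)
Numerator: Z2 - Z1 = 1390.5 - 1618.6 = -228.1
Denominator: Z2 + Z1 = 1390.5 + 1618.6 = 3009.1
R = -228.1 / 3009.1 = -0.0758

-0.0758


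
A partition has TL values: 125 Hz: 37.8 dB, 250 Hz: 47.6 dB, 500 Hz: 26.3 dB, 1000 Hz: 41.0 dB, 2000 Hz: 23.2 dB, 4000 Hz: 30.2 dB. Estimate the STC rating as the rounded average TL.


Given TL values at each frequency:
  125 Hz: 37.8 dB
  250 Hz: 47.6 dB
  500 Hz: 26.3 dB
  1000 Hz: 41.0 dB
  2000 Hz: 23.2 dB
  4000 Hz: 30.2 dB
Formula: STC ~ round(average of TL values)
Sum = 37.8 + 47.6 + 26.3 + 41.0 + 23.2 + 30.2 = 206.1
Average = 206.1 / 6 = 34.35
Rounded: 34

34


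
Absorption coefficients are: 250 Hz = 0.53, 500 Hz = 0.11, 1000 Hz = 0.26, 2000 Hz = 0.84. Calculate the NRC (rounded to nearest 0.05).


Given values:
  a_250 = 0.53, a_500 = 0.11
  a_1000 = 0.26, a_2000 = 0.84
Formula: NRC = (a250 + a500 + a1000 + a2000) / 4
Sum = 0.53 + 0.11 + 0.26 + 0.84 = 1.74
NRC = 1.74 / 4 = 0.435
Rounded to nearest 0.05: 0.45

0.45


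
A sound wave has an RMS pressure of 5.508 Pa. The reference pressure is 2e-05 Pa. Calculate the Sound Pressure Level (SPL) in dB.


Given values:
  p = 5.508 Pa
  p_ref = 2e-05 Pa
Formula: SPL = 20 * log10(p / p_ref)
Compute ratio: p / p_ref = 5.508 / 2e-05 = 275400
Compute log10: log10(275400) = 5.439964
Multiply: SPL = 20 * 5.439964 = 108.8

108.8 dB


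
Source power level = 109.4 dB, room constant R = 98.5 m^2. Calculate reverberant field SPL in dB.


Given values:
  Lw = 109.4 dB, R = 98.5 m^2
Formula: SPL = Lw + 10 * log10(4 / R)
Compute 4 / R = 4 / 98.5 = 0.040609
Compute 10 * log10(0.040609) = -13.9138
SPL = 109.4 + (-13.9138) = 95.49

95.49 dB


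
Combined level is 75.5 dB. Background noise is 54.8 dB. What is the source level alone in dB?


Given values:
  L_total = 75.5 dB, L_bg = 54.8 dB
Formula: L_source = 10 * log10(10^(L_total/10) - 10^(L_bg/10))
Convert to linear:
  10^(75.5/10) = 35481338.9234
  10^(54.8/10) = 301995.172
Difference: 35481338.9234 - 301995.172 = 35179343.7514
L_source = 10 * log10(35179343.7514) = 75.46

75.46 dB


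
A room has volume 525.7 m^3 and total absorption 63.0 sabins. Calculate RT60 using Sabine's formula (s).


Given values:
  V = 525.7 m^3
  A = 63.0 sabins
Formula: RT60 = 0.161 * V / A
Numerator: 0.161 * 525.7 = 84.6377
RT60 = 84.6377 / 63.0 = 1.343

1.343 s


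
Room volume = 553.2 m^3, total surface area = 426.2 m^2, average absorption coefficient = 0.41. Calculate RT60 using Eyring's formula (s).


Given values:
  V = 553.2 m^3, S = 426.2 m^2, alpha = 0.41
Formula: RT60 = 0.161 * V / (-S * ln(1 - alpha))
Compute ln(1 - 0.41) = ln(0.59) = -0.527633
Denominator: -426.2 * -0.527633 = 224.8772
Numerator: 0.161 * 553.2 = 89.0652
RT60 = 89.0652 / 224.8772 = 0.396

0.396 s


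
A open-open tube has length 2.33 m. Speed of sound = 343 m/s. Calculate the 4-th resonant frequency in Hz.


Given values:
  Tube type: open-open, L = 2.33 m, c = 343 m/s, n = 4
Formula: f_n = n * c / (2 * L)
Compute 2 * L = 2 * 2.33 = 4.66
f = 4 * 343 / 4.66
f = 294.42

294.42 Hz


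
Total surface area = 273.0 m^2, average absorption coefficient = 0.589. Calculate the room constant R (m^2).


Given values:
  S = 273.0 m^2, alpha = 0.589
Formula: R = S * alpha / (1 - alpha)
Numerator: 273.0 * 0.589 = 160.797
Denominator: 1 - 0.589 = 0.411
R = 160.797 / 0.411 = 391.23

391.23 m^2


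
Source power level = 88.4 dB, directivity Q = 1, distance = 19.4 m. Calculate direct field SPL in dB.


Given values:
  Lw = 88.4 dB, Q = 1, r = 19.4 m
Formula: SPL = Lw + 10 * log10(Q / (4 * pi * r^2))
Compute 4 * pi * r^2 = 4 * pi * 19.4^2 = 4729.4792
Compute Q / denom = 1 / 4729.4792 = 0.00021144
Compute 10 * log10(0.00021144) = -36.7481
SPL = 88.4 + (-36.7481) = 51.65

51.65 dB


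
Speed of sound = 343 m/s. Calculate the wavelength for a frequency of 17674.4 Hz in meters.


Given values:
  c = 343 m/s, f = 17674.4 Hz
Formula: lambda = c / f
lambda = 343 / 17674.4
lambda = 0.0194

0.0194 m


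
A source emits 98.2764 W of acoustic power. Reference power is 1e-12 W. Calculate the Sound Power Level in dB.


Given values:
  W = 98.2764 W
  W_ref = 1e-12 W
Formula: SWL = 10 * log10(W / W_ref)
Compute ratio: W / W_ref = 98276400000000
Compute log10: log10(98276400000000) = 13.992449
Multiply: SWL = 10 * 13.992449 = 139.92

139.92 dB


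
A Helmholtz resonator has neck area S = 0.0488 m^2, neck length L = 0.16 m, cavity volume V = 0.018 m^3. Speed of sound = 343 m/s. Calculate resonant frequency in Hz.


Given values:
  S = 0.0488 m^2, L = 0.16 m, V = 0.018 m^3, c = 343 m/s
Formula: f = (c / (2*pi)) * sqrt(S / (V * L))
Compute V * L = 0.018 * 0.16 = 0.00288
Compute S / (V * L) = 0.0488 / 0.00288 = 16.9444
Compute sqrt(16.9444) = 4.116358
Compute c / (2*pi) = 343 / 6.283185 = 54.590148
f = 54.590148 * 4.116358 = 224.71

224.71 Hz


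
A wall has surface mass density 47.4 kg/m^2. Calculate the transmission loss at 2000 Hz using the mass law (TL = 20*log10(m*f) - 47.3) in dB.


Given values:
  m = 47.4 kg/m^2, f = 2000 Hz
Formula: TL = 20 * log10(m * f) - 47.3
Compute m * f = 47.4 * 2000 = 94800.0
Compute log10(94800.0) = 4.976808
Compute 20 * 4.976808 = 99.5362
TL = 99.5362 - 47.3 = 52.24

52.24 dB
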